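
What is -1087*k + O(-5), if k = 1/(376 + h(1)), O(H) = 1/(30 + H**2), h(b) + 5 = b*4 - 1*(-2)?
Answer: -59408/20735 ≈ -2.8651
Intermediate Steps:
h(b) = -3 + 4*b (h(b) = -5 + (b*4 - 1*(-2)) = -5 + (4*b + 2) = -5 + (2 + 4*b) = -3 + 4*b)
k = 1/377 (k = 1/(376 + (-3 + 4*1)) = 1/(376 + (-3 + 4)) = 1/(376 + 1) = 1/377 ≈ 0.0026525)
-1087*k + O(-5) = -1087*1/377 + 1/(30 + (-5)**2) = -1087/377 + 1/(30 + 25) = -1087/377 + 1/55 = -59408/20735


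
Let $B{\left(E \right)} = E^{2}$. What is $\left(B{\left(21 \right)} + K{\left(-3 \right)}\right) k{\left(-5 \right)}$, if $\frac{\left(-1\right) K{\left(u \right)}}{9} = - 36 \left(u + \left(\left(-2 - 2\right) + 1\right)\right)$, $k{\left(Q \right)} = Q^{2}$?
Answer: $-37575$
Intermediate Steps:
$K{\left(u \right)} = -972 + 324 u$ ($K{\left(u \right)} = - 9 \left(- 36 \left(u + \left(\left(-2 - 2\right) + 1\right)\right)\right) = - 9 \left(- 36 \left(u + \left(-4 + 1\right)\right)\right) = - 9 \left(- 36 \left(u - 3\right)\right) = - 9 \left(- 36 \left(-3 + u\right)\right) = - 9 \left(108 - 36 u\right) = -972 + 324 u$)
$\left(B{\left(21 \right)} + K{\left(-3 \right)}\right) k{\left(-5 \right)} = \left(21^{2} + \left(-972 + 324 \left(-3\right)\right)\right) \left(-5\right)^{2} = \left(441 - 1944\right) 25 = \left(-1503\right) 25 = -37575$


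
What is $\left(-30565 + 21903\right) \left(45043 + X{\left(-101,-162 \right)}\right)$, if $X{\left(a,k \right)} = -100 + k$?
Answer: $-387893022$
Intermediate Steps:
$\left(-30565 + 21903\right) \left(45043 + X{\left(-101,-162 \right)}\right) = \left(-30565 + 21903\right) \left(45043 - 262\right) = - 8662 \left(45043 - 262\right) = \left(-8662\right) 44781 = -387893022$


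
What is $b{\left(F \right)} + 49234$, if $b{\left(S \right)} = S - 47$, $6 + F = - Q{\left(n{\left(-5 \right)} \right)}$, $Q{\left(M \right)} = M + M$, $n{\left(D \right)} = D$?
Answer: $49191$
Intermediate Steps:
$Q{\left(M \right)} = 2 M$
$F = 4$ ($F = -6 - 2 \left(-5\right) = -6 - -10 = -6 + 10 = 4$)
$b{\left(S \right)} = -47 + S$
$b{\left(F \right)} + 49234 = \left(-47 + 4\right) + 49234 = -43 + 49234 = 49191$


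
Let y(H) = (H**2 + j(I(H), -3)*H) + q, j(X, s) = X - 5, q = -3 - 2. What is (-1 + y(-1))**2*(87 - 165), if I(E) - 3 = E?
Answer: -312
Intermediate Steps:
q = -5
I(E) = 3 + E
j(X, s) = -5 + X
y(H) = -5 + H**2 + H*(-2 + H) (y(H) = (H**2 + (-5 + (3 + H))*H) - 5 = (H**2 + (-2 + H)*H) - 5 = (H**2 + H*(-2 + H)) - 5 = -5 + H**2 + H*(-2 + H))
(-1 + y(-1))**2*(87 - 165) = (-1 + (-5 + (-1)**2 - (-2 - 1)))**2*(87 - 165) = (-1 + (-5 + 1 - 1*(-3)))**2*(-78) = (-1 + (-5 + 1 + 3))**2*(-78) = (-1 - 1)**2*(-78) = (-2)**2*(-78) = 4*(-78) = -312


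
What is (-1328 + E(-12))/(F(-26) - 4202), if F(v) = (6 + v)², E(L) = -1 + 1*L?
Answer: 1341/3802 ≈ 0.35271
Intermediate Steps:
E(L) = -1 + L
(-1328 + E(-12))/(F(-26) - 4202) = (-1328 + (-1 - 12))/((6 - 26)² - 4202) = (-1328 - 13)/((-20)² - 4202) = -1341/(400 - 4202) = -1341/(-3802) = -1341*(-1/3802) = 1341/3802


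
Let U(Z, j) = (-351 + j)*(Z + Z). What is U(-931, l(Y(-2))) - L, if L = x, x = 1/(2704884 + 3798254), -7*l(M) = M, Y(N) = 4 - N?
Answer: 4260582885803/6503138 ≈ 6.5516e+5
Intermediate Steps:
l(M) = -M/7
x = 1/6503138 ≈ 1.5377e-7
L = 1/6503138 ≈ 1.5377e-7
U(Z, j) = 2*Z*(-351 + j) (U(Z, j) = (-351 + j)*(2*Z) = 2*Z*(-351 + j))
U(-931, l(Y(-2))) - L = 2*(-931)*(-351 - (4 - 1*(-2))/7) - 1*1/6503138 = 2*(-931)*(-351 - (4 + 2)/7) - 1/6503138 = 2*(-931)*(-351 - ⅐*6) - 1/6503138 = 2*(-931)*(-351 - 6/7) - 1/6503138 = 2*(-931)*(-2463/7) - 1/6503138 = 655158 - 1/6503138 = 4260582885803/6503138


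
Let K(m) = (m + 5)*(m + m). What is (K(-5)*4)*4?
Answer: 0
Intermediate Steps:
K(m) = 2*m*(5 + m) (K(m) = (5 + m)*(2*m) = 2*m*(5 + m))
(K(-5)*4)*4 = ((2*(-5)*(5 - 5))*4)*4 = ((2*(-5)*0)*4)*4 = (0*4)*4 = 0*4 = 0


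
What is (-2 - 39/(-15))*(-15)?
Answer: -9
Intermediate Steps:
(-2 - 39/(-15))*(-15) = (-2 - 39*(-1/15))*(-15) = (-2 + 13/5)*(-15) = (⅗)*(-15) = -9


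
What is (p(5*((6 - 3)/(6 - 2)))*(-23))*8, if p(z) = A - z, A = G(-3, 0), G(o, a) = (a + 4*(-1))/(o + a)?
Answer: 1334/3 ≈ 444.67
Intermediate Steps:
G(o, a) = (-4 + a)/(a + o) (G(o, a) = (a - 4)/(a + o) = (-4 + a)/(a + o))
A = 4/3 (A = (-4 + 0)/(0 - 3) = -4/(-3) = -1/3*(-4) = 4/3 ≈ 1.3333)
p(z) = 4/3 - z
(p(5*((6 - 3)/(6 - 2)))*(-23))*8 = ((4/3 - 5*(6 - 3)/(6 - 2))*(-23))*8 = ((4/3 - 5*3/4)*(-23))*8 = ((4/3 - 1*15/4)*(-23))*8 = ((4/3 - 15/4)*(-23))*8 = -29/12*(-23)*8 = (667/12)*8 = 1334/3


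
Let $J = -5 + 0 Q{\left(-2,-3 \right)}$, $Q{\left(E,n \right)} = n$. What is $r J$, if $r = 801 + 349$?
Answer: $-5750$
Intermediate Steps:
$r = 1150$
$J = -5$ ($J = -5 + 0 \left(-3\right) = -5 + 0 = -5$)
$r J = 1150 \left(-5\right) = -5750$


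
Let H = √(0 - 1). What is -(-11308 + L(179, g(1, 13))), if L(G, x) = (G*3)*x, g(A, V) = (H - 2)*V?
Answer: 25270 - 6981*I ≈ 25270.0 - 6981.0*I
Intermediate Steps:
H = I (H = √(-1) = I ≈ 1.0*I)
g(A, V) = V*(-2 + I) (g(A, V) = (I - 2)*V = (-2 + I)*V = V*(-2 + I))
L(G, x) = 3*G*x (L(G, x) = (3*G)*x = 3*G*x)
-(-11308 + L(179, g(1, 13))) = -(-11308 + 3*179*(13*(-2 + I))) = -(-11308 + 3*179*(-26 + 13*I)) = -(-11308 + (-13962 + 6981*I)) = -(-25270 + 6981*I) = 25270 - 6981*I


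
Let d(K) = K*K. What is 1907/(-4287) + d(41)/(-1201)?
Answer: -9496754/5148687 ≈ -1.8445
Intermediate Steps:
d(K) = K²
1907/(-4287) + d(41)/(-1201) = 1907/(-4287) + 41²/(-1201) = 1907*(-1/4287) + 1681*(-1/1201) = -1907/4287 - 1681/1201 = -9496754/5148687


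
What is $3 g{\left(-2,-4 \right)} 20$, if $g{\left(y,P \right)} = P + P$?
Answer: $-480$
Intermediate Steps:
$g{\left(y,P \right)} = 2 P$
$3 g{\left(-2,-4 \right)} 20 = 3 \cdot 2 \left(-4\right) 20 = 3 \left(-8\right) 20 = \left(-24\right) 20 = -480$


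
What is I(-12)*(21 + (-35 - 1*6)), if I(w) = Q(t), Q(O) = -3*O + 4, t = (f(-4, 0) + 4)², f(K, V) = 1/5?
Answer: 4892/5 ≈ 978.40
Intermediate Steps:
f(K, V) = ⅕
t = 441/25 (t = (⅕ + 4)² = (21/5)² = 441/25 ≈ 17.640)
Q(O) = 4 - 3*O
I(w) = -1223/25 (I(w) = 4 - 3*441/25 = 4 - 1323/25 = -1223/25)
I(-12)*(21 + (-35 - 1*6)) = -1223*(21 + (-35 - 1*6))/25 = -1223*(21 + (-35 - 6))/25 = -1223*(21 - 41)/25 = -1223/25*(-20) = 4892/5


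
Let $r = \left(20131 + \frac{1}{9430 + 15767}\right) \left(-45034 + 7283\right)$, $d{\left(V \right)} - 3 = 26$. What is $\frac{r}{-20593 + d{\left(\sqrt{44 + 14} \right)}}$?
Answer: $\frac{4787211935702}{129537777} \approx 36956.0$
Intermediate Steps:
$d{\left(V \right)} = 29$ ($d{\left(V \right)} = 3 + 26 = 29$)
$r = - \frac{19148847742808}{25197}$ ($r = \left(20131 + \frac{1}{25197}\right) \left(-37751\right) = \frac{507240808}{25197} \left(-37751\right) = - \frac{19148847742808}{25197} \approx -7.5997 \cdot 10^{8}$)
$\frac{r}{-20593 + d{\left(\sqrt{44 + 14} \right)}} = - \frac{19148847742808}{25197 \left(-20593 + 29\right)} = - \frac{19148847742808}{25197 \left(-20564\right)} = \left(- \frac{19148847742808}{25197}\right) \left(- \frac{1}{20564}\right) = \frac{4787211935702}{129537777}$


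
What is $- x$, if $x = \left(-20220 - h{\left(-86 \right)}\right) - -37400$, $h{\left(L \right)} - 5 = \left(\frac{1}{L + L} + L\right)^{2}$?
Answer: $- \frac{289272351}{29584} \approx -9778.0$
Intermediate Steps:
$h{\left(L \right)} = 5 + \left(L + \frac{1}{2 L}\right)^{2}$ ($h{\left(L \right)} = 5 + \left(\frac{1}{L + L} + L\right)^{2} = 5 + \left(\frac{1}{2 L} + L\right)^{2} = 5 + \left(L + \frac{1}{2 L}\right)^{2}$)
$x = \frac{289272351}{29584}$ ($x = \left(-20220 - \left(6 + \left(-86\right)^{2} + \frac{1}{4 \cdot 7396}\right)\right) - -37400 = \left(-20220 - \left(6 + 7396 + \frac{1}{4} \cdot \frac{1}{7396}\right)\right) + 37400 = \left(-20220 - \left(6 + 7396 + \frac{1}{29584}\right)\right) + 37400 = \left(-20220 - \frac{218980769}{29584}\right) + 37400 = - \frac{817169249}{29584} + 37400 = \frac{289272351}{29584} \approx 9778.0$)
$- x = \left(-1\right) \frac{289272351}{29584} = - \frac{289272351}{29584}$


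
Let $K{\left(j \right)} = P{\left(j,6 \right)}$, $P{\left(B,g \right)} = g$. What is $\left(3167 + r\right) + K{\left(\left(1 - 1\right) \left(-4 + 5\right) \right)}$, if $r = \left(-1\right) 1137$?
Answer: $2036$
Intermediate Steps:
$r = -1137$
$K{\left(j \right)} = 6$
$\left(3167 + r\right) + K{\left(\left(1 - 1\right) \left(-4 + 5\right) \right)} = \left(3167 - 1137\right) + 6 = 2030 + 6 = 2036$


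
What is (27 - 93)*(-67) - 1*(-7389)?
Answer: 11811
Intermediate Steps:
(27 - 93)*(-67) - 1*(-7389) = -66*(-67) + 7389 = 4422 + 7389 = 11811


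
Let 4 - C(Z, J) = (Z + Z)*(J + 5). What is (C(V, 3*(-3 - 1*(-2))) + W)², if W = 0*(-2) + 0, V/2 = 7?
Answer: 2704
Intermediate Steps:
V = 14 (V = 2*7 = 14)
C(Z, J) = 4 - 2*Z*(5 + J) (C(Z, J) = 4 - (Z + Z)*(J + 5) = 4 - 2*Z*(5 + J))
W = 0 (W = 0 + 0 = 0)
(C(V, 3*(-3 - 1*(-2))) + W)² = ((4 - 10*14 - 2*3*(-3 - 1*(-2))*14) + 0)² = ((4 - 140 - 2*3*(-3 + 2)*14) + 0)² = ((4 - 140 - 2*3*(-1)*14) + 0)² = ((4 - 140 - 2*(-3)*14) + 0)² = ((4 - 140 + 84) + 0)² = (-52 + 0)² = (-52)² = 2704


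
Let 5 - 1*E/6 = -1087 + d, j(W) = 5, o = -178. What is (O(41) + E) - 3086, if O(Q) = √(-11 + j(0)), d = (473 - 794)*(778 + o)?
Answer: 1159066 + I*√6 ≈ 1.1591e+6 + 2.4495*I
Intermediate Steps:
d = -192600 (d = (473 - 794)*(778 - 178) = -321*600 = -192600)
O(Q) = I*√6 (O(Q) = √(-11 + 5) = √(-6) = I*√6)
E = 1162152 (E = 30 - 6*(-1087 - 192600) = 30 - 6*(-193687) = 30 + 1162122 = 1162152)
(O(41) + E) - 3086 = (I*√6 + 1162152) - 3086 = (1162152 + I*√6) - 3086 = 1159066 + I*√6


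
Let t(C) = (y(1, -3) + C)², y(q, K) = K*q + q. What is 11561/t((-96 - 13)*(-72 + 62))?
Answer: 11561/1183744 ≈ 0.0097665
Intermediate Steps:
y(q, K) = q + K*q
t(C) = (-2 + C)² (t(C) = (1*(1 - 3) + C)² = (1*(-2) + C)² = (-2 + C)²)
11561/t((-96 - 13)*(-72 + 62)) = 11561/((-2 + (-96 - 13)*(-72 + 62))²) = 11561/((-2 - 109*(-10))²) = 11561/((-2 + 1090)²) = 11561/(1088²) = 11561/1183744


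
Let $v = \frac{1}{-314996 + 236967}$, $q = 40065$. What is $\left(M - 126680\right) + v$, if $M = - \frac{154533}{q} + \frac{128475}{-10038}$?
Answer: $- \frac{63109244663802597}{498112947010} \approx -1.267 \cdot 10^{5}$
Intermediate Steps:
$M = - \frac{744283681}{44685830}$ ($M = - \frac{154533}{40065} + \frac{128475}{-10038} = \left(-154533\right) \frac{1}{40065} + 128475 \left(- \frac{1}{10038}\right) = - \frac{51511}{13355} - \frac{42825}{3346} = - \frac{744283681}{44685830} \approx -16.656$)
$v = - \frac{1}{78029}$ ($v = \frac{1}{-78029} = - \frac{1}{78029} \approx -1.2816 \cdot 10^{-5}$)
$\left(M - 126680\right) + v = \left(- \frac{744283681}{44685830} - 126680\right) - \frac{1}{78029} = - \frac{5661545228081}{44685830} - \frac{1}{78029} = - \frac{63109244663802597}{498112947010}$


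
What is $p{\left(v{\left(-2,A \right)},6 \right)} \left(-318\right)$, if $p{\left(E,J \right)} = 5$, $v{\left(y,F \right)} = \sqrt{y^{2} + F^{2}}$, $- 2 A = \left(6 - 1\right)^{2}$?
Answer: $-1590$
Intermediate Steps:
$A = - \frac{25}{2}$ ($A = - \frac{\left(6 - 1\right)^{2}}{2} = - \frac{5^{2}}{2} = \left(- \frac{1}{2}\right) 25 = - \frac{25}{2} \approx -12.5$)
$v{\left(y,F \right)} = \sqrt{F^{2} + y^{2}}$
$p{\left(v{\left(-2,A \right)},6 \right)} \left(-318\right) = 5 \left(-318\right) = -1590$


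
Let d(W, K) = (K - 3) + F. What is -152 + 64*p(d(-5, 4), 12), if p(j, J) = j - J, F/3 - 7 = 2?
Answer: 872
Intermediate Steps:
F = 27 (F = 21 + 3*2 = 21 + 6 = 27)
d(W, K) = 24 + K (d(W, K) = (K - 3) + 27 = (-3 + K) + 27 = 24 + K)
-152 + 64*p(d(-5, 4), 12) = -152 + 64*((24 + 4) - 1*12) = -152 + 64*(28 - 12) = -152 + 64*16 = -152 + 1024 = 872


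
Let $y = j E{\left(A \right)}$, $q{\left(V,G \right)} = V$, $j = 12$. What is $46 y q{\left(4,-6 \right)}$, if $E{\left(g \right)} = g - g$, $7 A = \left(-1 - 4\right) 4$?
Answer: $0$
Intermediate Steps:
$A = - \frac{20}{7}$ ($A = \frac{\left(-1 - 4\right) 4}{7} = \frac{\left(-5\right) 4}{7} = \frac{1}{7} \left(-20\right) = - \frac{20}{7} \approx -2.8571$)
$E{\left(g \right)} = 0$
$y = 0$ ($y = 12 \cdot 0 = 0$)
$46 y q{\left(4,-6 \right)} = 46 \cdot 0 \cdot 4 = 0 \cdot 4 = 0$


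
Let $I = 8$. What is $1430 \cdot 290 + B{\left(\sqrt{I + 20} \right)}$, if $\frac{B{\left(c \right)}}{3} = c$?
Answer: $414700 + 6 \sqrt{7} \approx 4.1472 \cdot 10^{5}$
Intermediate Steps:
$B{\left(c \right)} = 3 c$
$1430 \cdot 290 + B{\left(\sqrt{I + 20} \right)} = 1430 \cdot 290 + 3 \sqrt{8 + 20} = 414700 + 3 \sqrt{28} = 414700 + 3 \cdot 2 \sqrt{7} = 414700 + 6 \sqrt{7}$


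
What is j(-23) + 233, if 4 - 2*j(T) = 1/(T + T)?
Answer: 21621/92 ≈ 235.01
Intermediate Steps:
j(T) = 2 - 1/(4*T) (j(T) = 2 - 1/(2*(T + T)) = 2 - 1/(2*T)/2 = 2 - 1/(4*T))
j(-23) + 233 = (2 - ¼/(-23)) + 233 = (2 - ¼*(-1/23)) + 233 = (2 + 1/92) + 233 = 185/92 + 233 = 21621/92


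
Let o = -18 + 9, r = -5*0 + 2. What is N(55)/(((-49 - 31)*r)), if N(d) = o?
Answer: 9/160 ≈ 0.056250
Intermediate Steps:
r = 2 (r = 0 + 2 = 2)
o = -9
N(d) = -9
N(55)/(((-49 - 31)*r)) = -9*1/(2*(-49 - 31)) = -9/((-80*2)) = -9/(-160) = -9*(-1/160) = 9/160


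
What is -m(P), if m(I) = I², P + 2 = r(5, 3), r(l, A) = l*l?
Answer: -529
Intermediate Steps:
r(l, A) = l²
P = 23 (P = -2 + 5² = -2 + 25 = 23)
-m(P) = -1*23² = -1*529 = -529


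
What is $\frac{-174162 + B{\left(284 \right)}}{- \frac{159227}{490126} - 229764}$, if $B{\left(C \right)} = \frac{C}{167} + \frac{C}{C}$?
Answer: $\frac{14255120129978}{18806449404997} \approx 0.75799$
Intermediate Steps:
$B{\left(C \right)} = 1 + \frac{C}{167}$ ($B{\left(C \right)} = C \frac{1}{167} + 1 = \frac{C}{167} + 1 = 1 + \frac{C}{167}$)
$\frac{-174162 + B{\left(284 \right)}}{- \frac{159227}{490126} - 229764} = \frac{-174162 + \left(1 + \frac{1}{167} \cdot 284\right)}{- \frac{159227}{490126} - 229764} = \frac{-174162 + \left(1 + \frac{284}{167}\right)}{\left(-159227\right) \frac{1}{490126} - 229764} = \frac{-174162 + \frac{451}{167}}{- \frac{159227}{490126} - 229764} = - \frac{29084603}{167 \left(- \frac{112613469491}{490126}\right)} = \left(- \frac{29084603}{167}\right) \left(- \frac{490126}{112613469491}\right) = \frac{14255120129978}{18806449404997}$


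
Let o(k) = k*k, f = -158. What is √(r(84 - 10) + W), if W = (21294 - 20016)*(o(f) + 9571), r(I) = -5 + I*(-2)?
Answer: 3*√4903953 ≈ 6643.5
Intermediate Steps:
r(I) = -5 - 2*I
o(k) = k²
W = 44135730 (W = (21294 - 20016)*((-158)² + 9571) = 1278*(24964 + 9571) = 1278*34535 = 44135730)
√(r(84 - 10) + W) = √((-5 - 2*(84 - 10)) + 44135730) = √((-5 - 2*74) + 44135730) = √((-5 - 148) + 44135730) = √(-153 + 44135730) = √44135577 = 3*√4903953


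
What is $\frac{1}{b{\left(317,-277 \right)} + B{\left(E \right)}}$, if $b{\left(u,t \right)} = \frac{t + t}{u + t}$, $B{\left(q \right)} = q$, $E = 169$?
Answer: $\frac{20}{3103} \approx 0.0064454$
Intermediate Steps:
$b{\left(u,t \right)} = \frac{2 t}{t + u}$
$\frac{1}{b{\left(317,-277 \right)} + B{\left(E \right)}} = \frac{1}{2 \left(-277\right) \frac{1}{-277 + 317} + 169} = \frac{1}{2 \left(-277\right) \frac{1}{40} + 169} = \frac{1}{- \frac{277}{20} + 169} = \frac{1}{\frac{3103}{20}} = \frac{20}{3103}$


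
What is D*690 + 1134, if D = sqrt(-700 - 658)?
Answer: 1134 + 690*I*sqrt(1358) ≈ 1134.0 + 25427.0*I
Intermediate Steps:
D = I*sqrt(1358) (D = sqrt(-1358) = I*sqrt(1358) ≈ 36.851*I)
D*690 + 1134 = (I*sqrt(1358))*690 + 1134 = 690*I*sqrt(1358) + 1134 = 1134 + 690*I*sqrt(1358)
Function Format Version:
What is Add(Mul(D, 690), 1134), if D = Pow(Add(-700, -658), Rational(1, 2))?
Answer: Add(1134, Mul(690, I, Pow(1358, Rational(1, 2)))) ≈ Add(1134.0, Mul(25427., I))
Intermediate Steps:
D = Mul(I, Pow(1358, Rational(1, 2))) (D = Pow(-1358, Rational(1, 2)) = Mul(I, Pow(1358, Rational(1, 2))) ≈ Mul(36.851, I))
Add(Mul(D, 690), 1134) = Add(Mul(Mul(I, Pow(1358, Rational(1, 2))), 690), 1134) = Add(Mul(690, I, Pow(1358, Rational(1, 2))), 1134) = Add(1134, Mul(690, I, Pow(1358, Rational(1, 2))))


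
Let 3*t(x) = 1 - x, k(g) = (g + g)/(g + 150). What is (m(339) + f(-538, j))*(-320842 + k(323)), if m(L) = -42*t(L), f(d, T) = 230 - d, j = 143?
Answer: -75878810000/43 ≈ -1.7646e+9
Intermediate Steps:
k(g) = 2*g/(150 + g) (k(g) = (2*g)/(150 + g) = 2*g/(150 + g))
t(x) = 1/3 - x/3 (t(x) = (1 - x)/3 = 1/3 - x/3)
m(L) = -14 + 14*L (m(L) = -42*(1/3 - L/3) = -14 + 14*L)
(m(339) + f(-538, j))*(-320842 + k(323)) = ((-14 + 14*339) + (230 - 1*(-538)))*(-320842 + 2*323/(150 + 323)) = ((-14 + 4746) + (230 + 538))*(-320842 + 2*323/473) = (4732 + 768)*(-320842 + 2*323*(1/473)) = 5500*(-320842 + 646/473) = 5500*(-151757620/473) = -75878810000/43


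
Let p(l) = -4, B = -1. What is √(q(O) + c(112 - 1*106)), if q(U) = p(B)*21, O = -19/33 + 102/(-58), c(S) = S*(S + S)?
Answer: 2*I*√3 ≈ 3.4641*I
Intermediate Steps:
c(S) = 2*S² (c(S) = S*(2*S) = 2*S²)
O = -2234/957 (O = -19*1/33 + 102*(-1/58) = -19/33 - 51/29 = -2234/957 ≈ -2.3344)
q(U) = -84 (q(U) = -4*21 = -84)
√(q(O) + c(112 - 1*106)) = √(-84 + 2*(112 - 1*106)²) = √(-84 + 2*(112 - 106)²) = √(-84 + 2*6²) = √(-84 + 2*36) = √(-84 + 72) = √(-12) = 2*I*√3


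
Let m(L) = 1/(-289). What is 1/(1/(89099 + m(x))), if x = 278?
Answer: 25749610/289 ≈ 89099.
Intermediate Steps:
m(L) = -1/289
1/(1/(89099 + m(x))) = 1/(1/(89099 - 1/289)) = 1/(1/(25749610/289)) = 1/(289/25749610) = 25749610/289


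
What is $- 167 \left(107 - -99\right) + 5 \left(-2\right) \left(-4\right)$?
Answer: $-34362$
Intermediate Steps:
$- 167 \left(107 - -99\right) + 5 \left(-2\right) \left(-4\right) = - 167 \left(107 + 99\right) - -40 = \left(-167\right) 206 + 40 = -34402 + 40 = -34362$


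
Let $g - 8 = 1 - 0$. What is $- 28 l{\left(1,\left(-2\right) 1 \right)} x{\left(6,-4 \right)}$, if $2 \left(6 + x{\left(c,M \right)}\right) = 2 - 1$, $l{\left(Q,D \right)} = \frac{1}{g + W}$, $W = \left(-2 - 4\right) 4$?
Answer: $- \frac{154}{15} \approx -10.267$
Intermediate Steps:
$g = 9$ ($g = 8 + \left(1 - 0\right) = 8 + \left(1 + 0\right) = 8 + 1 = 9$)
$W = -24$ ($W = \left(-6\right) 4 = -24$)
$l{\left(Q,D \right)} = - \frac{1}{15}$ ($l{\left(Q,D \right)} = \frac{1}{9 - 24} = \frac{1}{-15} = - \frac{1}{15}$)
$x{\left(c,M \right)} = - \frac{11}{2}$ ($x{\left(c,M \right)} = -6 + \frac{2 - 1}{2} = -6 + \frac{1}{2} \cdot 1 = -6 + \frac{1}{2} = - \frac{11}{2}$)
$- 28 l{\left(1,\left(-2\right) 1 \right)} x{\left(6,-4 \right)} = \left(-28\right) \left(- \frac{1}{15}\right) \left(- \frac{11}{2}\right) = \frac{28}{15} \left(- \frac{11}{2}\right) = - \frac{154}{15}$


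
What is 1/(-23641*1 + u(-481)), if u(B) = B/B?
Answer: -1/23640 ≈ -4.2301e-5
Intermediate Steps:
u(B) = 1
1/(-23641*1 + u(-481)) = 1/(-23641*1 + 1) = 1/(-23641 + 1) = 1/(-23640) = -1/23640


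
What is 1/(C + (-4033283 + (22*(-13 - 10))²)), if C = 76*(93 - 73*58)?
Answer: -1/4091963 ≈ -2.4438e-7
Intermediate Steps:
C = -314716 (C = 76*(93 - 4234) = 76*(-4141) = -314716)
1/(C + (-4033283 + (22*(-13 - 10))²)) = 1/(-314716 + (-4033283 + (22*(-13 - 10))²)) = 1/(-314716 + (-4033283 + (22*(-23))²)) = 1/(-314716 + (-4033283 + (-506)²)) = 1/(-314716 + (-4033283 + 256036)) = 1/(-314716 - 3777247) = 1/(-4091963) = -1/4091963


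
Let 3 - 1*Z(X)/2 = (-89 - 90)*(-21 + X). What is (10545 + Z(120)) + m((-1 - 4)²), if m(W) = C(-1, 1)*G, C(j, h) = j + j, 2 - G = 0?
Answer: 45989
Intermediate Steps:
G = 2 (G = 2 - 1*0 = 2 + 0 = 2)
C(j, h) = 2*j
Z(X) = -7512 + 358*X (Z(X) = 6 - 2*(-89 - 90)*(-21 + X) = 6 - (-358)*(-21 + X) = 6 - 2*(3759 - 179*X) = 6 + (-7518 + 358*X) = -7512 + 358*X)
m(W) = -4 (m(W) = (2*(-1))*2 = -2*2 = -4)
(10545 + Z(120)) + m((-1 - 4)²) = (10545 + (-7512 + 358*120)) - 4 = (10545 + (-7512 + 42960)) - 4 = (10545 + 35448) - 4 = 45993 - 4 = 45989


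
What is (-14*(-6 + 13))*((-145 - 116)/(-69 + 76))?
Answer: 3654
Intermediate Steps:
(-14*(-6 + 13))*((-145 - 116)/(-69 + 76)) = (-14*7)*(-261/7) = -(-25578)/7 = -98*(-261/7) = 3654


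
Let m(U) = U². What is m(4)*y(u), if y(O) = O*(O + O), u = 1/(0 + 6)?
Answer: 8/9 ≈ 0.88889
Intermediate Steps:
u = ⅙ (u = 1/6 = ⅙ ≈ 0.16667)
y(O) = 2*O² (y(O) = O*(2*O) = 2*O²)
m(4)*y(u) = 4²*(2*(⅙)²) = 16*(2*(1/36)) = 16*(1/18) = 8/9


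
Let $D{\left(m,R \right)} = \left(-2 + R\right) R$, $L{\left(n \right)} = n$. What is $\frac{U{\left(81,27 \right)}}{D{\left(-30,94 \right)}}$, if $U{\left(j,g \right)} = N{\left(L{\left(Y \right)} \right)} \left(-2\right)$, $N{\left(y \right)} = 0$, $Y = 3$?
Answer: $0$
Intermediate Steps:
$D{\left(m,R \right)} = R \left(-2 + R\right)$
$U{\left(j,g \right)} = 0$ ($U{\left(j,g \right)} = 0 \left(-2\right) = 0$)
$\frac{U{\left(81,27 \right)}}{D{\left(-30,94 \right)}} = \frac{0}{94 \left(-2 + 94\right)} = \frac{0}{94 \cdot 92} = \frac{0}{8648} = 0 \cdot \frac{1}{8648} = 0$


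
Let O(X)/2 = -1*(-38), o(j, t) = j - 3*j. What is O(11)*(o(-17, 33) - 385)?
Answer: -26676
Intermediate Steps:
o(j, t) = -2*j
O(X) = 76 (O(X) = 2*(-1*(-38)) = 2*38 = 76)
O(11)*(o(-17, 33) - 385) = 76*(-2*(-17) - 385) = 76*(34 - 385) = 76*(-351) = -26676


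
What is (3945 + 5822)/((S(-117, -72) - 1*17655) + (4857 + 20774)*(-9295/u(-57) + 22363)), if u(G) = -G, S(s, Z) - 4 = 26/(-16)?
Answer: 234408/13655729969 ≈ 1.7166e-5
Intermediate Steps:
S(s, Z) = 19/8 (S(s, Z) = 4 + 26/(-16) = 4 + 26*(-1/16) = 4 - 13/8 = 19/8)
(3945 + 5822)/((S(-117, -72) - 1*17655) + (4857 + 20774)*(-9295/u(-57) + 22363)) = (3945 + 5822)/((19/8 - 1*17655) + (4857 + 20774)*(-9295/((-1*(-57))) + 22363)) = 9767/((19/8 - 17655) + 25631*(-9295/57 + 22363)) = 9767/(-141221/8 + 25631*(-9295*1/57 + 22363)) = 9767/(-141221/8 + 25631*(-9295/57 + 22363)) = 9767/(-141221/8 + 25631*(1265396/57)) = 9767/(-141221/8 + 1707019204/3) = 9767/(13655729969/24) = 9767*(24/13655729969) = 234408/13655729969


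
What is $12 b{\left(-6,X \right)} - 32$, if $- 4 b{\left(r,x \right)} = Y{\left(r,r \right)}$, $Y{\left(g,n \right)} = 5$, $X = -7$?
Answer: $-47$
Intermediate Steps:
$b{\left(r,x \right)} = - \frac{5}{4}$ ($b{\left(r,x \right)} = \left(- \frac{1}{4}\right) 5 = - \frac{5}{4}$)
$12 b{\left(-6,X \right)} - 32 = 12 \left(- \frac{5}{4}\right) - 32 = -15 - 32 = -47$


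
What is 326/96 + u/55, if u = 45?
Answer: 2225/528 ≈ 4.2140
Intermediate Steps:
326/96 + u/55 = 326/96 + 45/55 = 326*(1/96) + 45*(1/55) = 163/48 + 9/11 = 2225/528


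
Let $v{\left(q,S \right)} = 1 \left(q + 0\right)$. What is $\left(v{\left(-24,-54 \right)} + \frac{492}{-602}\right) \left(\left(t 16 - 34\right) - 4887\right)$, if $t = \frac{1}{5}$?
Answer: $\frac{36735966}{301} \approx 1.2205 \cdot 10^{5}$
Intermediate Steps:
$t = \frac{1}{5} \approx 0.2$
$v{\left(q,S \right)} = q$ ($v{\left(q,S \right)} = 1 q = q$)
$\left(v{\left(-24,-54 \right)} + \frac{492}{-602}\right) \left(\left(t 16 - 34\right) - 4887\right) = \left(-24 + \frac{492}{-602}\right) \left(\left(\frac{1}{5} \cdot 16 - 34\right) - 4887\right) = \left(-24 + 492 \left(- \frac{1}{602}\right)\right) \left(\left(\frac{16}{5} - 34\right) - 4887\right) = \left(-24 - \frac{246}{301}\right) \left(- \frac{154}{5} - 4887\right) = \left(- \frac{7470}{301}\right) \left(- \frac{24589}{5}\right) = \frac{36735966}{301}$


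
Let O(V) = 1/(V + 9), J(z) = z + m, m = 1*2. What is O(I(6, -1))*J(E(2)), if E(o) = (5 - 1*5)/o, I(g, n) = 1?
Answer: 1/5 ≈ 0.20000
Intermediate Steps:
m = 2
E(o) = 0 (E(o) = (5 - 5)/o = 0/o = 0)
J(z) = 2 + z (J(z) = z + 2 = 2 + z)
O(V) = 1/(9 + V)
O(I(6, -1))*J(E(2)) = (2 + 0)/(9 + 1) = 2/10 = (1/10)*2 = 1/5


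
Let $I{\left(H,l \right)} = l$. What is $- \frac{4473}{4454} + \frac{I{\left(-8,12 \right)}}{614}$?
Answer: $- \frac{1346487}{1367378} \approx -0.98472$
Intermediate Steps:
$- \frac{4473}{4454} + \frac{I{\left(-8,12 \right)}}{614} = - \frac{4473}{4454} + \frac{12}{614} = \left(-4473\right) \frac{1}{4454} + 12 \cdot \frac{1}{614} = - \frac{4473}{4454} + \frac{6}{307} = - \frac{1346487}{1367378}$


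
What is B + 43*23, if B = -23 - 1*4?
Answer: 962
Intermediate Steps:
B = -27 (B = -23 - 4 = -27)
B + 43*23 = -27 + 43*23 = -27 + 989 = 962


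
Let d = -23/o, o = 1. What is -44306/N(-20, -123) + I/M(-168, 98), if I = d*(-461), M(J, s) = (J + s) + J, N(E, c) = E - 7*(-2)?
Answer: 5240605/714 ≈ 7339.8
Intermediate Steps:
d = -23 (d = -23/1 = -23*1 = -23)
N(E, c) = 14 + E (N(E, c) = E + 14 = 14 + E)
M(J, s) = s + 2*J
I = 10603 (I = -23*(-461) = 10603)
-44306/N(-20, -123) + I/M(-168, 98) = -44306/(14 - 20) + 10603/(98 + 2*(-168)) = -44306/(-6) + 10603/(98 - 336) = -44306*(-⅙) + 10603/(-238) = 22153/3 + 10603*(-1/238) = 22153/3 - 10603/238 = 5240605/714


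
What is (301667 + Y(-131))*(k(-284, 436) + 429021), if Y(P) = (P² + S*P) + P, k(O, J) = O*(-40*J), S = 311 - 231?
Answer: 1658818037877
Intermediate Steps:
S = 80
k(O, J) = -40*J*O
Y(P) = P² + 81*P (Y(P) = (P² + 80*P) + P = P² + 81*P)
(301667 + Y(-131))*(k(-284, 436) + 429021) = (301667 - 131*(81 - 131))*(-40*436*(-284) + 429021) = (301667 - 131*(-50))*(4952960 + 429021) = (301667 + 6550)*5381981 = 308217*5381981 = 1658818037877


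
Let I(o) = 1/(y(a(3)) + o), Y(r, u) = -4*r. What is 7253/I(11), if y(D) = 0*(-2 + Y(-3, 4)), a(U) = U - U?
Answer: 79783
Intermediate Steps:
a(U) = 0
y(D) = 0 (y(D) = 0*(-2 - 4*(-3)) = 0*(-2 + 12) = 0*10 = 0)
I(o) = 1/o (I(o) = 1/(0 + o) = 1/o)
7253/I(11) = 7253/(1/11) = 7253*11 = 79783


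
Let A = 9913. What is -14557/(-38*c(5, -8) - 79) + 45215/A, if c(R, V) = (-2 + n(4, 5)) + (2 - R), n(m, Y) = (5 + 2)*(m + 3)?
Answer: 223475006/17357663 ≈ 12.875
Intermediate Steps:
n(m, Y) = 21 + 7*m (n(m, Y) = 7*(3 + m) = 21 + 7*m)
c(R, V) = 49 - R (c(R, V) = (-2 + (21 + 7*4)) + (2 - R) = (-2 + (21 + 28)) + (2 - R) = (-2 + 49) + (2 - R) = 47 + (2 - R) = 49 - R)
-14557/(-38*c(5, -8) - 79) + 45215/A = -14557/(-38*(49 - 1*5) - 79) + 45215/9913 = -14557/(-38*(49 - 5) - 79) + 45215*(1/9913) = -14557/(-38*44 - 79) + 45215/9913 = -14557/(-1672 - 79) + 45215/9913 = -14557/(-1751) + 45215/9913 = -14557*(-1/1751) + 45215/9913 = 14557/1751 + 45215/9913 = 223475006/17357663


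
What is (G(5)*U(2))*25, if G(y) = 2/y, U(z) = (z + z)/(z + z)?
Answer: 10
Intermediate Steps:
U(z) = 1 (U(z) = (2*z)/((2*z)) = (2*z)*(1/(2*z)) = 1)
(G(5)*U(2))*25 = ((2/5)*1)*25 = ((2*(⅕))*1)*25 = ((⅖)*1)*25 = (⅖)*25 = 10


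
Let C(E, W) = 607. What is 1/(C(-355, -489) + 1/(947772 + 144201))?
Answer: 1091973/662827612 ≈ 0.0016474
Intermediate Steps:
1/(C(-355, -489) + 1/(947772 + 144201)) = 1/(607 + 1/(947772 + 144201)) = 1/(607 + 1/1091973) = 1/(662827612/1091973) = 1091973/662827612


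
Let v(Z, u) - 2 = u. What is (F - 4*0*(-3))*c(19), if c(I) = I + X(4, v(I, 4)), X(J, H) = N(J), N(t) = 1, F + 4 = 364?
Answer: 7200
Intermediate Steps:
F = 360 (F = -4 + 364 = 360)
v(Z, u) = 2 + u
X(J, H) = 1
c(I) = 1 + I (c(I) = I + 1 = 1 + I)
(F - 4*0*(-3))*c(19) = (360 - 4*0*(-3))*(1 + 19) = (360 + 0*(-3))*20 = (360 + 0)*20 = 360*20 = 7200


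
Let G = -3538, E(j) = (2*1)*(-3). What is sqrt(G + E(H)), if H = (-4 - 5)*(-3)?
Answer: 2*I*sqrt(886) ≈ 59.531*I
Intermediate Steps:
H = 27 (H = -9*(-3) = 27)
E(j) = -6 (E(j) = 2*(-3) = -6)
sqrt(G + E(H)) = sqrt(-3538 - 6) = sqrt(-3544) = 2*I*sqrt(886)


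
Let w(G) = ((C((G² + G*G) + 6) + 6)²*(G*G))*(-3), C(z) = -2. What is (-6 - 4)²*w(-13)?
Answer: -811200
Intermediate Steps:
w(G) = -48*G² (w(G) = ((-2 + 6)²*(G*G))*(-3) = (4²*G²)*(-3) = (16*G²)*(-3) = -48*G²)
(-6 - 4)²*w(-13) = (-6 - 4)²*(-48*(-13)²) = (-10)²*(-48*169) = 100*(-8112) = -811200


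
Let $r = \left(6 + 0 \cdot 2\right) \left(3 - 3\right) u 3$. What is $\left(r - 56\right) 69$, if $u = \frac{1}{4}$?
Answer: $-3864$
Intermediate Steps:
$u = \frac{1}{4} \approx 0.25$
$r = 0$ ($r = \left(6 + 0 \cdot 2\right) \left(3 - 3\right) \frac{1}{4} \cdot 3 = \left(6 + 0\right) 0 \cdot \frac{1}{4} \cdot 3 = 6 \cdot 0 \cdot \frac{1}{4} \cdot 3 = 0 \cdot \frac{1}{4} \cdot 3 = 0 \cdot 3 = 0$)
$\left(r - 56\right) 69 = \left(0 - 56\right) 69 = \left(-56\right) 69 = -3864$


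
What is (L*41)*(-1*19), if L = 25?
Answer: -19475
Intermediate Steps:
(L*41)*(-1*19) = (25*41)*(-1*19) = 1025*(-19) = -19475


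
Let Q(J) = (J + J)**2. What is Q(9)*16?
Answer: 5184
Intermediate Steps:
Q(J) = 4*J**2 (Q(J) = (2*J)**2 = 4*J**2)
Q(9)*16 = (4*9**2)*16 = (4*81)*16 = 324*16 = 5184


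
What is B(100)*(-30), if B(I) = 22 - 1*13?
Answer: -270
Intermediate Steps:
B(I) = 9 (B(I) = 22 - 13 = 9)
B(100)*(-30) = 9*(-30) = -270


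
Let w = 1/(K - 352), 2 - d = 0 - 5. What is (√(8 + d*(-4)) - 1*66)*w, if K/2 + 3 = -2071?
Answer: 11/750 - I*√5/2250 ≈ 0.014667 - 0.00099381*I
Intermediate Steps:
K = -4148 (K = -6 + 2*(-2071) = -6 - 4142 = -4148)
d = 7 (d = 2 - (0 - 5) = 2 - 1*(-5) = 2 + 5 = 7)
w = -1/4500 (w = 1/(-4148 - 352) = 1/(-4500) = -1/4500 ≈ -0.00022222)
(√(8 + d*(-4)) - 1*66)*w = (√(8 + 7*(-4)) - 1*66)*(-1/4500) = (√(8 - 28) - 66)*(-1/4500) = (√(-20) - 66)*(-1/4500) = (2*I*√5 - 66)*(-1/4500) = (-66 + 2*I*√5)*(-1/4500) = 11/750 - I*√5/2250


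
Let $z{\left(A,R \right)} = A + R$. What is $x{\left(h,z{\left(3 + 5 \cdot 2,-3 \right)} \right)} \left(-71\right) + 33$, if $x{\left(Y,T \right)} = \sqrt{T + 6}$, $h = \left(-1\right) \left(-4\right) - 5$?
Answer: $-251$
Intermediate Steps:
$h = -1$ ($h = 4 - 5 = -1$)
$x{\left(Y,T \right)} = \sqrt{6 + T}$
$x{\left(h,z{\left(3 + 5 \cdot 2,-3 \right)} \right)} \left(-71\right) + 33 = \sqrt{6 + \left(\left(3 + 5 \cdot 2\right) - 3\right)} \left(-71\right) + 33 = \sqrt{6 + \left(\left(3 + 10\right) - 3\right)} \left(-71\right) + 33 = \sqrt{6 + \left(13 - 3\right)} \left(-71\right) + 33 = \sqrt{6 + 10} \left(-71\right) + 33 = \sqrt{16} \left(-71\right) + 33 = 4 \left(-71\right) + 33 = -284 + 33 = -251$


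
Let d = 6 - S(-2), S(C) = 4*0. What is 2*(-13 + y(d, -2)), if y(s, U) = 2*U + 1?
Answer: -32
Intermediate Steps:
S(C) = 0
d = 6 (d = 6 - 1*0 = 6 + 0 = 6)
y(s, U) = 1 + 2*U
2*(-13 + y(d, -2)) = 2*(-13 + (1 + 2*(-2))) = 2*(-13 + (1 - 4)) = 2*(-13 - 3) = 2*(-16) = -32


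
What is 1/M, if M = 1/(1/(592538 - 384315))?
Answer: 1/208223 ≈ 4.8025e-6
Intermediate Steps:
M = 208223 (M = 1/(1/208223) = 208223)
1/M = 1/208223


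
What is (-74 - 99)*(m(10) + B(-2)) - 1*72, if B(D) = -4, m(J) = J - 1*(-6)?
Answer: -2148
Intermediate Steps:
m(J) = 6 + J (m(J) = J + 6 = 6 + J)
(-74 - 99)*(m(10) + B(-2)) - 1*72 = (-74 - 99)*((6 + 10) - 4) - 1*72 = -173*(16 - 4) - 72 = -173*12 - 72 = -2076 - 72 = -2148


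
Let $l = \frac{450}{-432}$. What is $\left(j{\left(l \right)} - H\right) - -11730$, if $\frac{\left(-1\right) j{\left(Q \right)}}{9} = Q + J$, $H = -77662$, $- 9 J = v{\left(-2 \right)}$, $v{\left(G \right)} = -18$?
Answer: $\frac{715067}{8} \approx 89383.0$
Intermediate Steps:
$J = 2$ ($J = \left(- \frac{1}{9}\right) \left(-18\right) = 2$)
$l = - \frac{25}{24}$ ($l = 450 \left(- \frac{1}{432}\right) = - \frac{25}{24} \approx -1.0417$)
$j{\left(Q \right)} = -18 - 9 Q$ ($j{\left(Q \right)} = - 9 \left(Q + 2\right) = - 9 \left(2 + Q\right) = -18 - 9 Q$)
$\left(j{\left(l \right)} - H\right) - -11730 = \left(\left(-18 - - \frac{75}{8}\right) - -77662\right) - -11730 = \left(\left(-18 + \frac{75}{8}\right) + 77662\right) + 11730 = \left(- \frac{69}{8} + 77662\right) + 11730 = \frac{621227}{8} + 11730 = \frac{715067}{8}$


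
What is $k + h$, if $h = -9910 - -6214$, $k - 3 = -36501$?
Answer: $-40194$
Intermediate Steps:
$k = -36498$ ($k = 3 - 36501 = -36498$)
$h = -3696$ ($h = -9910 + 6214 = -3696$)
$k + h = -36498 - 3696 = -40194$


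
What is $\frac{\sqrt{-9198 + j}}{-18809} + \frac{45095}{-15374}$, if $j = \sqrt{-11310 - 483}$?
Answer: $- \frac{45095}{15374} - \frac{\sqrt{-9198 + i \sqrt{11793}}}{18809} \approx -2.9332 - 0.005099 i$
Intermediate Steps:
$j = i \sqrt{11793}$ ($j = \sqrt{-11793} = i \sqrt{11793} \approx 108.6 i$)
$\frac{\sqrt{-9198 + j}}{-18809} + \frac{45095}{-15374} = \frac{\sqrt{-9198 + i \sqrt{11793}}}{-18809} + \frac{45095}{-15374} = \sqrt{-9198 + i \sqrt{11793}} \left(- \frac{1}{18809}\right) + 45095 \left(- \frac{1}{15374}\right) = - \frac{\sqrt{-9198 + i \sqrt{11793}}}{18809} - \frac{45095}{15374} = - \frac{45095}{15374} - \frac{\sqrt{-9198 + i \sqrt{11793}}}{18809}$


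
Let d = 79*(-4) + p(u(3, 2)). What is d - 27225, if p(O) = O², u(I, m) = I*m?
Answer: -27505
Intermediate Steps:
d = -280 (d = 79*(-4) + (3*2)² = -316 + 6² = -316 + 36 = -280)
d - 27225 = -280 - 27225 = -27505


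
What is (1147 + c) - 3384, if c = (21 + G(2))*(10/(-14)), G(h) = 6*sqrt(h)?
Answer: -2252 - 30*sqrt(2)/7 ≈ -2258.1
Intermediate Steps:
c = -15 - 30*sqrt(2)/7 (c = (21 + 6*sqrt(2))*(10/(-14)) = (21 + 6*sqrt(2))*(10*(-1/14)) = (21 + 6*sqrt(2))*(-5/7) = -15 - 30*sqrt(2)/7 ≈ -21.061)
(1147 + c) - 3384 = (1147 + (-15 - 30*sqrt(2)/7)) - 3384 = (1132 - 30*sqrt(2)/7) - 3384 = -2252 - 30*sqrt(2)/7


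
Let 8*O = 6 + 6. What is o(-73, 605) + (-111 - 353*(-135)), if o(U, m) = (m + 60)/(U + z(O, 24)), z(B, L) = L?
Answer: 332713/7 ≈ 47530.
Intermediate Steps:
O = 3/2 (O = (6 + 6)/8 = (1/8)*12 = 3/2 ≈ 1.5000)
o(U, m) = (60 + m)/(24 + U) (o(U, m) = (m + 60)/(U + 24) = (60 + m)/(24 + U))
o(-73, 605) + (-111 - 353*(-135)) = (60 + 605)/(24 - 73) + (-111 - 353*(-135)) = 665/(-49) + (-111 + 47655) = -1/49*665 + 47544 = -95/7 + 47544 = 332713/7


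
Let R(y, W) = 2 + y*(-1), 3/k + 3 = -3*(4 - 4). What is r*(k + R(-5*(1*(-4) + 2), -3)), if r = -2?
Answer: 18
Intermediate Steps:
k = -1 (k = 3/(-3 - 3*(4 - 4)) = 3/(-3 - 3*0) = 3/(-3 + 0) = 3/(-3) = 3*(-⅓) = -1)
R(y, W) = 2 - y
r*(k + R(-5*(1*(-4) + 2), -3)) = -2*(-1 + (2 - (-5)*(1*(-4) + 2))) = -2*(-1 + (2 - (-5)*(-4 + 2))) = -2*(-1 + (2 - (-5)*(-2))) = -2*(-1 + (2 - 1*10)) = -2*(-1 + (2 - 10)) = -2*(-1 - 8) = -2*(-9) = 18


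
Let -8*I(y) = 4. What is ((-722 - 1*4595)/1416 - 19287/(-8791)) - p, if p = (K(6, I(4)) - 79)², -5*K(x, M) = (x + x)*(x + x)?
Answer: -61303516289/5274600 ≈ -11622.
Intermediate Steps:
I(y) = -½ (I(y) = -⅛*4 = -½)
K(x, M) = -4*x²/5 (K(x, M) = -(x + x)*(x + x)/5 = -2*x*2*x/5 = -4*x²/5)
p = 290521/25 (p = (-⅘*6² - 79)² = (-⅘*36 - 79)² = (-144/5 - 79)² = (-539/5)² = 290521/25 ≈ 11621.)
((-722 - 1*4595)/1416 - 19287/(-8791)) - p = ((-722 - 1*4595)/1416 - 19287/(-8791)) - 1*290521/25 = ((-722 - 4595)*(1/1416) - 19287*(-1/8791)) - 290521/25 = (-5317*1/1416 + 19287/8791) - 290521/25 = (-5317/1416 + 19287/8791) - 290521/25 = -329345/210984 - 290521/25 = -61303516289/5274600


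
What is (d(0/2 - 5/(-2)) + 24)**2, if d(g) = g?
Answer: 2809/4 ≈ 702.25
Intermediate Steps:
(d(0/2 - 5/(-2)) + 24)**2 = ((0/2 - 5/(-2)) + 24)**2 = ((0*(1/2) - 5*(-1/2)) + 24)**2 = ((0 + 5/2) + 24)**2 = (5/2 + 24)**2 = (53/2)**2 = 2809/4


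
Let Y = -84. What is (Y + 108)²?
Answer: 576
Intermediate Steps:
(Y + 108)² = (-84 + 108)² = 24² = 576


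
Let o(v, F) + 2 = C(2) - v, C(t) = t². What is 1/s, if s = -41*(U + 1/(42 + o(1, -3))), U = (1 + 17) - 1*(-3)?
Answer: -43/37064 ≈ -0.0011602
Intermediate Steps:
U = 21 (U = 18 + 3 = 21)
o(v, F) = 2 - v (o(v, F) = -2 + (2² - v) = -2 + (4 - v) = 2 - v)
s = -37064/43 (s = -41*(21 + 1/(42 + (2 - 1*1))) = -41*(21 + 1/(42 + (2 - 1))) = -41*(21 + 1/(42 + 1)) = -41*(21 + 1/43) = -41*904/43 = -37064/43 ≈ -861.95)
1/s = 1/(-37064/43) = -43/37064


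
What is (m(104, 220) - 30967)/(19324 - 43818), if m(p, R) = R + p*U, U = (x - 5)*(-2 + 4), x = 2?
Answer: 31371/24494 ≈ 1.2808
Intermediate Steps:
U = -6 (U = (2 - 5)*(-2 + 4) = -3*2 = -6)
m(p, R) = R - 6*p (m(p, R) = R + p*(-6) = R - 6*p)
(m(104, 220) - 30967)/(19324 - 43818) = ((220 - 6*104) - 30967)/(19324 - 43818) = ((220 - 624) - 30967)/(-24494) = (-404 - 30967)*(-1/24494) = -31371*(-1/24494) = 31371/24494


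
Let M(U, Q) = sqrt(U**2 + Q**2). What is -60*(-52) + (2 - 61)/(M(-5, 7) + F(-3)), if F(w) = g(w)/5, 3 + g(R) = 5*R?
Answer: 2377905/763 - 1475*sqrt(74)/1526 ≈ 3108.2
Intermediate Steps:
g(R) = -3 + 5*R
M(U, Q) = sqrt(Q**2 + U**2)
F(w) = -3/5 + w (F(w) = (-3 + 5*w)/5 = (-3 + 5*w)*(1/5) = -3/5 + w)
-60*(-52) + (2 - 61)/(M(-5, 7) + F(-3)) = -60*(-52) + (2 - 61)/(sqrt(7**2 + (-5)**2) + (-3/5 - 3)) = 3120 - 59/(sqrt(49 + 25) - 18/5) = 3120 - 59/(sqrt(74) - 18/5) = 3120 - 59/(-18/5 + sqrt(74))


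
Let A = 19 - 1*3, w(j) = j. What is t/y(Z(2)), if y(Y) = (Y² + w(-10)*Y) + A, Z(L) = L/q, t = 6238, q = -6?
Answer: 56142/175 ≈ 320.81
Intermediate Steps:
Z(L) = -L/6 (Z(L) = L/(-6) = L*(-⅙) = -L/6)
A = 16 (A = 19 - 3 = 16)
y(Y) = 16 + Y² - 10*Y (y(Y) = (Y² - 10*Y) + 16 = 16 + Y² - 10*Y)
t/y(Z(2)) = 6238/(16 + (-⅙*2)² - (-5)*2/3) = 6238/(16 + (-⅓)² - 10*(-⅓)) = 6238/(16 + ⅑ + 10/3) = 6238/(175/9) = 6238*(9/175) = 56142/175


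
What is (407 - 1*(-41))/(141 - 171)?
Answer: -224/15 ≈ -14.933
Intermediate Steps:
(407 - 1*(-41))/(141 - 171) = (407 + 41)/(-30) = 448*(-1/30) = -224/15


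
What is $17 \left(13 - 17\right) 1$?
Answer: $-68$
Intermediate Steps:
$17 \left(13 - 17\right) 1 = 17 \left(-4\right) 1 = \left(-68\right) 1 = -68$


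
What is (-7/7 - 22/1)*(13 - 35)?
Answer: 506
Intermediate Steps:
(-7/7 - 22/1)*(13 - 35) = (-7*⅐ - 22*1)*(-22) = (-1 - 22)*(-22) = -23*(-22) = 506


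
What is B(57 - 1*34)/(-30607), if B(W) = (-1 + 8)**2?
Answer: -49/30607 ≈ -0.0016009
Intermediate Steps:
B(W) = 49 (B(W) = 7**2 = 49)
B(57 - 1*34)/(-30607) = 49/(-30607) = 49*(-1/30607) = -49/30607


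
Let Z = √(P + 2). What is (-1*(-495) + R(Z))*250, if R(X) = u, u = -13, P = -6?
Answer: 120500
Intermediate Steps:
Z = 2*I (Z = √(-6 + 2) = √(-4) = 2*I ≈ 2.0*I)
R(X) = -13
(-1*(-495) + R(Z))*250 = (-1*(-495) - 13)*250 = (495 - 13)*250 = 482*250 = 120500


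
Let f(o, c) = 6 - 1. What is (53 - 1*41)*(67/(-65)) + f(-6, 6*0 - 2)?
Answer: -479/65 ≈ -7.3692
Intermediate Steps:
f(o, c) = 5
(53 - 1*41)*(67/(-65)) + f(-6, 6*0 - 2) = (53 - 1*41)*(67/(-65)) + 5 = (53 - 41)*(67*(-1/65)) + 5 = 12*(-67/65) + 5 = -804/65 + 5 = -479/65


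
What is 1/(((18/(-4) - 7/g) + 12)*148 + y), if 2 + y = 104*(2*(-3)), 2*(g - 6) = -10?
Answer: -1/552 ≈ -0.0018116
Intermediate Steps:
g = 1 (g = 6 + (1/2)*(-10) = 6 - 5 = 1)
y = -626 (y = -2 + 104*(2*(-3)) = -2 + 104*(-6) = -2 - 624 = -626)
1/(((18/(-4) - 7/g) + 12)*148 + y) = 1/(((18/(-4) - 7/1) + 12)*148 - 626) = 1/(((18*(-1/4) - 7*1) + 12)*148 - 626) = 1/(((-9/2 - 7) + 12)*148 - 626) = 1/((-23/2 + 12)*148 - 626) = 1/((1/2)*148 - 626) = 1/(74 - 626) = 1/(-552) = -1/552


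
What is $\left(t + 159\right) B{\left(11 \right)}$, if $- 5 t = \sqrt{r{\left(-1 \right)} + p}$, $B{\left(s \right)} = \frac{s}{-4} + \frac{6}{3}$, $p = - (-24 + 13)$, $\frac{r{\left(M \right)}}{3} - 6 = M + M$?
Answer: $- \frac{477}{4} + \frac{3 \sqrt{23}}{20} \approx -118.53$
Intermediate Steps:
$r{\left(M \right)} = 18 + 6 M$ ($r{\left(M \right)} = 18 + 3 \left(M + M\right) = 18 + 3 \cdot 2 M = 18 + 6 M$)
$p = 11$ ($p = \left(-1\right) \left(-11\right) = 11$)
$B{\left(s \right)} = 2 - \frac{s}{4}$ ($B{\left(s \right)} = s \left(- \frac{1}{4}\right) + 6 \cdot \frac{1}{3} = - \frac{s}{4} + 2 = 2 - \frac{s}{4}$)
$t = - \frac{\sqrt{23}}{5}$ ($t = - \frac{\sqrt{\left(18 + 6 \left(-1\right)\right) + 11}}{5} = - \frac{\sqrt{\left(18 - 6\right) + 11}}{5} = - \frac{\sqrt{12 + 11}}{5} = - \frac{\sqrt{23}}{5} \approx -0.95917$)
$\left(t + 159\right) B{\left(11 \right)} = \left(- \frac{\sqrt{23}}{5} + 159\right) \left(2 - \frac{11}{4}\right) = \left(159 - \frac{\sqrt{23}}{5}\right) \left(2 - \frac{11}{4}\right) = \left(159 - \frac{\sqrt{23}}{5}\right) \left(- \frac{3}{4}\right) = - \frac{477}{4} + \frac{3 \sqrt{23}}{20}$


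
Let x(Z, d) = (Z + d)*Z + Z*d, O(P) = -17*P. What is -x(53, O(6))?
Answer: 8003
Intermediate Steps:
x(Z, d) = Z*d + Z*(Z + d) (x(Z, d) = Z*(Z + d) + Z*d = Z*d + Z*(Z + d))
-x(53, O(6)) = -53*(53 + 2*(-17*6)) = -53*(53 + 2*(-102)) = -53*(53 - 204) = -53*(-151) = -1*(-8003) = 8003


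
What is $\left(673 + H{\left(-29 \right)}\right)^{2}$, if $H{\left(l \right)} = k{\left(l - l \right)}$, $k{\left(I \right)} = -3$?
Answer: $448900$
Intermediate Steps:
$H{\left(l \right)} = -3$
$\left(673 + H{\left(-29 \right)}\right)^{2} = \left(673 - 3\right)^{2} = 670^{2} = 448900$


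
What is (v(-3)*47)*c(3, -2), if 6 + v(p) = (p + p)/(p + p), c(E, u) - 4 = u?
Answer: -470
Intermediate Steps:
c(E, u) = 4 + u
v(p) = -5 (v(p) = -6 + (p + p)/(p + p) = -6 + (2*p)/((2*p)) = -6 + (2*p)*(1/(2*p)) = -6 + 1 = -5)
(v(-3)*47)*c(3, -2) = (-5*47)*(4 - 2) = -235*2 = -470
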